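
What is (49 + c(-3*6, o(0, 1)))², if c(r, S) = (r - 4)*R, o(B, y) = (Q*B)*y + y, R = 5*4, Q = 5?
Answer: 152881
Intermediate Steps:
R = 20
o(B, y) = y + 5*B*y (o(B, y) = (5*B)*y + y = 5*B*y + y = y + 5*B*y)
c(r, S) = -80 + 20*r (c(r, S) = (r - 4)*20 = (-4 + r)*20 = -80 + 20*r)
(49 + c(-3*6, o(0, 1)))² = (49 + (-80 + 20*(-3*6)))² = (49 + (-80 + 20*(-18)))² = (49 + (-80 - 360))² = (49 - 440)² = (-391)² = 152881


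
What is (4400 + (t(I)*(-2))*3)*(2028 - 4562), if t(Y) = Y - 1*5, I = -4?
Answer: -11286436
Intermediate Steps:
t(Y) = -5 + Y (t(Y) = Y - 5 = -5 + Y)
(4400 + (t(I)*(-2))*3)*(2028 - 4562) = (4400 + ((-5 - 4)*(-2))*3)*(2028 - 4562) = (4400 - 9*(-2)*3)*(-2534) = (4400 + 18*3)*(-2534) = (4400 + 54)*(-2534) = 4454*(-2534) = -11286436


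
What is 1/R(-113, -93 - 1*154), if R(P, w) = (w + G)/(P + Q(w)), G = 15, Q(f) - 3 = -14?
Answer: 31/58 ≈ 0.53448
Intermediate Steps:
Q(f) = -11 (Q(f) = 3 - 14 = -11)
R(P, w) = (15 + w)/(-11 + P) (R(P, w) = (w + 15)/(P - 11) = (15 + w)/(-11 + P))
1/R(-113, -93 - 1*154) = 1/((15 + (-93 - 1*154))/(-11 - 113)) = 1/((15 + (-93 - 154))/(-124)) = 1/(-(15 - 247)/124) = 1/(-1/124*(-232)) = 1/(58/31) = 31/58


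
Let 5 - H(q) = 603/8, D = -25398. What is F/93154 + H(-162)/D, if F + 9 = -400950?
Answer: -40708003877/9463701168 ≈ -4.3015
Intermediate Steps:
F = -400959 (F = -9 - 400950 = -400959)
H(q) = -563/8 (H(q) = 5 - 603/8 = -563/8)
F/93154 + H(-162)/D = -400959/93154 - 563/8/(-25398) = -400959*1/93154 - 563/8*(-1/25398) = -400959/93154 + 563/203184 = -40708003877/9463701168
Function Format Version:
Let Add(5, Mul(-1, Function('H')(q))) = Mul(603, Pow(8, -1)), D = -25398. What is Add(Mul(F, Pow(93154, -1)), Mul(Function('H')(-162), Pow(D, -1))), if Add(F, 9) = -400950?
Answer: Rational(-40708003877, 9463701168) ≈ -4.3015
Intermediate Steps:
F = -400959 (F = Add(-9, -400950) = -400959)
Function('H')(q) = Rational(-563, 8) (Function('H')(q) = Add(5, Mul(-1, Mul(603, Pow(8, -1)))) = Add(5, Mul(-1, Mul(603, Rational(1, 8)))) = Add(5, Mul(-1, Rational(603, 8))) = Add(5, Rational(-603, 8)) = Rational(-563, 8))
Add(Mul(F, Pow(93154, -1)), Mul(Function('H')(-162), Pow(D, -1))) = Add(Mul(-400959, Pow(93154, -1)), Mul(Rational(-563, 8), Pow(-25398, -1))) = Add(Mul(-400959, Rational(1, 93154)), Mul(Rational(-563, 8), Rational(-1, 25398))) = Add(Rational(-400959, 93154), Rational(563, 203184)) = Rational(-40708003877, 9463701168)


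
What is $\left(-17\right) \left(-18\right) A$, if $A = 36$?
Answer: $11016$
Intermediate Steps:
$\left(-17\right) \left(-18\right) A = \left(-17\right) \left(-18\right) 36 = 306 \cdot 36 = 11016$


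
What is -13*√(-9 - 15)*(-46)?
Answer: 1196*I*√6 ≈ 2929.6*I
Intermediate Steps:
-13*√(-9 - 15)*(-46) = -26*I*√6*(-46) = 1196*I*√6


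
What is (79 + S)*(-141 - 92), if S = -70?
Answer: -2097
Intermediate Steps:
(79 + S)*(-141 - 92) = (79 - 70)*(-141 - 92) = 9*(-233) = -2097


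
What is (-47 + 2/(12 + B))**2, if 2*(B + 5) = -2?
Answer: 19600/9 ≈ 2177.8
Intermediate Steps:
B = -6 (B = -5 + (1/2)*(-2) = -5 - 1 = -6)
(-47 + 2/(12 + B))**2 = (-47 + 2/(12 - 6))**2 = (-47 + 2/6)**2 = (-47 + 2*(1/6))**2 = (-47 + 1/3)**2 = (-140/3)**2 = 19600/9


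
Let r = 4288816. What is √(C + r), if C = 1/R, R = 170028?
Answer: √3444100424747827/28338 ≈ 2070.9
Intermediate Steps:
C = 1/170028 ≈ 5.8814e-6
√(C + r) = √(1/170028 + 4288816) = √(729218806849/170028) = √3444100424747827/28338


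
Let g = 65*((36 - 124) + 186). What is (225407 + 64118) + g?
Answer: 295895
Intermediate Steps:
g = 6370 (g = 65*(-88 + 186) = 65*98 = 6370)
(225407 + 64118) + g = (225407 + 64118) + 6370 = 289525 + 6370 = 295895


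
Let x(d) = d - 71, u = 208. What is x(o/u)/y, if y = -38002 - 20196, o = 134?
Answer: 7317/6052592 ≈ 0.0012089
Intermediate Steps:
y = -58198
x(d) = -71 + d
x(o/u)/y = (-71 + 134/208)/(-58198) = (-71 + 134*(1/208))*(-1/58198) = (-71 + 67/104)*(-1/58198) = -7317/104*(-1/58198) = 7317/6052592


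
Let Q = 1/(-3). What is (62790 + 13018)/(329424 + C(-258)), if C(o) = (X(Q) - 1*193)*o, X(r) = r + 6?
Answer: 18952/94439 ≈ 0.20068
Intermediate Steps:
Q = -1/3 ≈ -0.33333
X(r) = 6 + r
C(o) = -562*o/3 (C(o) = ((6 - 1/3) - 1*193)*o = (17/3 - 193)*o = -562*o/3)
(62790 + 13018)/(329424 + C(-258)) = (62790 + 13018)/(329424 - 562/3*(-258)) = 75808/(329424 + 48332) = 75808/377756 = 75808*(1/377756) = 18952/94439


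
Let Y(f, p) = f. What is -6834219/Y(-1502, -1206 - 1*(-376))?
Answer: 6834219/1502 ≈ 4550.1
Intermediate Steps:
-6834219/Y(-1502, -1206 - 1*(-376)) = -6834219/(-1502) = -6834219*(-1/1502) = 6834219/1502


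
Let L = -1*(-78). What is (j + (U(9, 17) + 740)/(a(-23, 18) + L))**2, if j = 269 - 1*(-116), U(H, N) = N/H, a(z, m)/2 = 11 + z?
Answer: 37553401369/236196 ≈ 1.5899e+5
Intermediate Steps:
L = 78
a(z, m) = 22 + 2*z (a(z, m) = 2*(11 + z) = 22 + 2*z)
j = 385 (j = 269 + 116 = 385)
(j + (U(9, 17) + 740)/(a(-23, 18) + L))**2 = (385 + (17/9 + 740)/((22 + 2*(-23)) + 78))**2 = (385 + (17*(1/9) + 740)/((22 - 46) + 78))**2 = (385 + (17/9 + 740)/(-24 + 78))**2 = (385 + (6677/9)/54)**2 = (385 + (6677/9)*(1/54))**2 = (385 + 6677/486)**2 = (193787/486)**2 = 37553401369/236196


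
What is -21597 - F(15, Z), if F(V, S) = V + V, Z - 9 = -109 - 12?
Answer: -21627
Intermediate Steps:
Z = -112 (Z = 9 + (-109 - 12) = 9 - 121 = -112)
F(V, S) = 2*V
-21597 - F(15, Z) = -21597 - 2*15 = -21597 - 1*30 = -21597 - 30 = -21627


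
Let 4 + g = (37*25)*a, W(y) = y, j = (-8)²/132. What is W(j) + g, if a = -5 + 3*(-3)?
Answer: -427466/33 ≈ -12954.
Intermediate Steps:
j = 16/33 (j = 64*(1/132) = 16/33 ≈ 0.48485)
a = -14 (a = -5 - 9 = -14)
g = -12954 (g = -4 + (37*25)*(-14) = -4 + 925*(-14) = -4 - 12950 = -12954)
W(j) + g = 16/33 - 12954 = -427466/33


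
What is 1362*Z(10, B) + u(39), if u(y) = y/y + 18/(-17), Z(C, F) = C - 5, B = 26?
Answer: 115769/17 ≈ 6809.9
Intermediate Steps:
Z(C, F) = -5 + C
u(y) = -1/17 (u(y) = 1 + 18*(-1/17) = 1 - 18/17 = -1/17)
1362*Z(10, B) + u(39) = 1362*(-5 + 10) - 1/17 = 1362*5 - 1/17 = 6810 - 1/17 = 115769/17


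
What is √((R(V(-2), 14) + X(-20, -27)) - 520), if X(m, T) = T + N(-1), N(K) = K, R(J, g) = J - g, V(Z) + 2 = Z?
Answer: I*√566 ≈ 23.791*I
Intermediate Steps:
V(Z) = -2 + Z
X(m, T) = -1 + T (X(m, T) = T - 1 = -1 + T)
√((R(V(-2), 14) + X(-20, -27)) - 520) = √((((-2 - 2) - 1*14) + (-1 - 27)) - 520) = √(((-4 - 14) - 28) - 520) = √((-18 - 28) - 520) = √(-46 - 520) = √(-566) = I*√566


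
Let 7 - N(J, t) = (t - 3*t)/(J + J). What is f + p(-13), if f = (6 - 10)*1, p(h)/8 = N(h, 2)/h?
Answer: -1388/169 ≈ -8.2130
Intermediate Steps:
N(J, t) = 7 + t/J (N(J, t) = 7 - (t - 3*t)/(J + J) = 7 - (-2*t)/(2*J) = 7 - (-2*t)*1/(2*J) = 7 - (-1)*t/J = 7 + t/J)
p(h) = 8*(7 + 2/h)/h (p(h) = 8*((7 + 2/h)/h) = 8*(7 + 2/h)/h)
f = -4 (f = -4*1 = -4)
f + p(-13) = -4 + 8*(2 + 7*(-13))/(-13)² = -4 + 8*(1/169)*(2 - 91) = -4 + 8*(1/169)*(-89) = -4 - 712/169 = -1388/169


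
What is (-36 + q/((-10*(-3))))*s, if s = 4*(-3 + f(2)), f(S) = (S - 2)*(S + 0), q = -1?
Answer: 2162/5 ≈ 432.40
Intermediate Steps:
f(S) = S*(-2 + S) (f(S) = (-2 + S)*S = S*(-2 + S))
s = -12 (s = 4*(-3 + 2*(-2 + 2)) = 4*(-3 + 2*0) = 4*(-3 + 0) = 4*(-3) = -12)
(-36 + q/((-10*(-3))))*s = (-36 - 1/((-10*(-3))))*(-12) = (-36 - 1/30)*(-12) = -1081/30*(-12) = 2162/5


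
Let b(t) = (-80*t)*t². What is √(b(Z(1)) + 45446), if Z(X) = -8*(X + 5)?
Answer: √8892806 ≈ 2982.1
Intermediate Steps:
Z(X) = -40 - 8*X (Z(X) = -8*(5 + X) = -40 - 8*X)
b(t) = -80*t³
√(b(Z(1)) + 45446) = √(-80*(-40 - 8*1)³ + 45446) = √(-80*(-40 - 8)³ + 45446) = √(-80*(-48)³ + 45446) = √(-80*(-110592) + 45446) = √(8847360 + 45446) = √8892806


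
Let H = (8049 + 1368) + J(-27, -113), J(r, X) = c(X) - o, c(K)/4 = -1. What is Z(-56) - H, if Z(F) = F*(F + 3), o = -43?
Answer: -6488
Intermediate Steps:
c(K) = -4 (c(K) = 4*(-1) = -4)
Z(F) = F*(3 + F)
J(r, X) = 39 (J(r, X) = -4 - 1*(-43) = -4 + 43 = 39)
H = 9456 (H = (8049 + 1368) + 39 = 9417 + 39 = 9456)
Z(-56) - H = -56*(3 - 56) - 1*9456 = -56*(-53) - 9456 = 2968 - 9456 = -6488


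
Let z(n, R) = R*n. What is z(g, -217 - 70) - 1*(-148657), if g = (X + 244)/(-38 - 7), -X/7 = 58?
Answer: 738119/5 ≈ 1.4762e+5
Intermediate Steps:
X = -406 (X = -7*58 = -406)
g = 18/5 (g = (-406 + 244)/(-38 - 7) = -162/(-45) = -162*(-1/45) = 18/5 ≈ 3.6000)
z(g, -217 - 70) - 1*(-148657) = (-217 - 70)*(18/5) - 1*(-148657) = -287*18/5 + 148657 = -5166/5 + 148657 = 738119/5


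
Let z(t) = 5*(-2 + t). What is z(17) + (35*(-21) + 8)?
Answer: -652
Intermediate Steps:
z(t) = -10 + 5*t
z(17) + (35*(-21) + 8) = (-10 + 5*17) + (35*(-21) + 8) = (-10 + 85) + (-735 + 8) = 75 - 727 = -652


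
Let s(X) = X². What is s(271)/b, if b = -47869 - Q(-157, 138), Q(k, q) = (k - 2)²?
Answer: -73441/73150 ≈ -1.0040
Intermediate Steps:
Q(k, q) = (-2 + k)²
b = -73150 (b = -47869 - (-2 - 157)² = -47869 - 1*(-159)² = -47869 - 1*25281 = -47869 - 25281 = -73150)
s(271)/b = 271²/(-73150) = 73441*(-1/73150) = -73441/73150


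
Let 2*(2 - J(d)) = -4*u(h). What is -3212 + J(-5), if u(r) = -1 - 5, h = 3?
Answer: -3222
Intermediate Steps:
u(r) = -6
J(d) = -10 (J(d) = 2 - (-2)*(-6) = 2 - ½*24 = 2 - 12 = -10)
-3212 + J(-5) = -3212 - 10 = -3222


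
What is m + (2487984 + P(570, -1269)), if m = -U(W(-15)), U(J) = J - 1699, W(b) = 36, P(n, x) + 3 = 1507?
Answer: 2491151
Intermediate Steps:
P(n, x) = 1504 (P(n, x) = -3 + 1507 = 1504)
U(J) = -1699 + J
m = 1663 (m = -(-1699 + 36) = -1*(-1663) = 1663)
m + (2487984 + P(570, -1269)) = 1663 + (2487984 + 1504) = 1663 + 2489488 = 2491151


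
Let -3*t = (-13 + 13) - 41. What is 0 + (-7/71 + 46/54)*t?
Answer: 59204/5751 ≈ 10.295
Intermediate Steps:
t = 41/3 (t = -((-13 + 13) - 41)/3 = -(0 - 41)/3 = -⅓*(-41) = 41/3 ≈ 13.667)
0 + (-7/71 + 46/54)*t = 0 + (-7/71 + 46/54)*(41/3) = 0 + (-7*1/71 + 46*(1/54))*(41/3) = 0 + (-7/71 + 23/27)*(41/3) = 0 + (1444/1917)*(41/3) = 0 + 59204/5751 = 59204/5751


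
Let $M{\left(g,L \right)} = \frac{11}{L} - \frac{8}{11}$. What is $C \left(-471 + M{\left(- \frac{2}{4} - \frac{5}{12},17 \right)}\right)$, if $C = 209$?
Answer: $- \frac{1673748}{17} \approx -98456.0$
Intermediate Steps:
$M{\left(g,L \right)} = - \frac{8}{11} + \frac{11}{L}$ ($M{\left(g,L \right)} = \frac{11}{L} - \frac{8}{11} = - \frac{8}{11} + \frac{11}{L}$)
$C \left(-471 + M{\left(- \frac{2}{4} - \frac{5}{12},17 \right)}\right) = 209 \left(-471 - \left(\frac{8}{11} - \frac{11}{17}\right)\right) = 209 \left(-471 + \left(- \frac{8}{11} + 11 \cdot \frac{1}{17}\right)\right) = 209 \left(-471 + \left(- \frac{8}{11} + \frac{11}{17}\right)\right) = 209 \left(-471 - \frac{15}{187}\right) = 209 \left(- \frac{88092}{187}\right) = - \frac{1673748}{17}$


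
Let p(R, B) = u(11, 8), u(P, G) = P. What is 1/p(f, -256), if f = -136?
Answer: 1/11 ≈ 0.090909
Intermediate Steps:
p(R, B) = 11
1/p(f, -256) = 1/11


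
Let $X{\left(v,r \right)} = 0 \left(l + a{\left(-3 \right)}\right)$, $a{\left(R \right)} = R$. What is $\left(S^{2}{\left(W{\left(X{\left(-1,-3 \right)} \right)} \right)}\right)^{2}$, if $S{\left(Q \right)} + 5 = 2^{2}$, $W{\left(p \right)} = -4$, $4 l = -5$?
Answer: $1$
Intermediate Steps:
$l = - \frac{5}{4}$ ($l = \frac{1}{4} \left(-5\right) = - \frac{5}{4} \approx -1.25$)
$X{\left(v,r \right)} = 0$ ($X{\left(v,r \right)} = 0 \left(- \frac{5}{4} - 3\right) = 0 \left(- \frac{17}{4}\right) = 0$)
$S{\left(Q \right)} = -1$ ($S{\left(Q \right)} = -5 + 2^{2} = -5 + 4 = -1$)
$\left(S^{2}{\left(W{\left(X{\left(-1,-3 \right)} \right)} \right)}\right)^{2} = \left(\left(-1\right)^{2}\right)^{2} = 1^{2} = 1$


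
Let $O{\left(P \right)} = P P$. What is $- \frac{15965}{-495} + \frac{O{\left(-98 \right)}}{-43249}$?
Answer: $\frac{137143261}{4281651} \approx 32.03$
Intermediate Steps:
$O{\left(P \right)} = P^{2}$
$- \frac{15965}{-495} + \frac{O{\left(-98 \right)}}{-43249} = - \frac{15965}{-495} + \frac{\left(-98\right)^{2}}{-43249} = \left(-15965\right) \left(- \frac{1}{495}\right) + 9604 \left(- \frac{1}{43249}\right) = \frac{3193}{99} - \frac{9604}{43249} = \frac{137143261}{4281651}$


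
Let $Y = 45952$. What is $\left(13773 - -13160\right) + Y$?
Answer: $72885$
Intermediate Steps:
$\left(13773 - -13160\right) + Y = \left(13773 - -13160\right) + 45952 = \left(13773 + 13160\right) + 45952 = 26933 + 45952 = 72885$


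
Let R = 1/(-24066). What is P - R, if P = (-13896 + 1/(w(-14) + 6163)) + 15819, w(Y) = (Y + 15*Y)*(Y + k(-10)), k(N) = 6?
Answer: 368148824711/191445030 ≈ 1923.0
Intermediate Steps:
w(Y) = 16*Y*(6 + Y) (w(Y) = (Y + 15*Y)*(Y + 6) = (16*Y)*(6 + Y) = 16*Y*(6 + Y))
R = -1/24066 ≈ -4.1552e-5
P = 15297466/7955 (P = (-13896 + 1/(16*(-14)*(6 - 14) + 6163)) + 15819 = (-13896 + 1/(16*(-14)*(-8) + 6163)) + 15819 = (-13896 + 1/(1792 + 6163)) + 15819 = (-13896 + 1/7955) + 15819 = -110542679/7955 + 15819 = 15297466/7955 ≈ 1923.0)
P - R = 15297466/7955 - 1*(-1/24066) = 15297466/7955 + 1/24066 = 368148824711/191445030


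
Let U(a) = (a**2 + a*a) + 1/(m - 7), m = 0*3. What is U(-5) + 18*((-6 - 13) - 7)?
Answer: -2927/7 ≈ -418.14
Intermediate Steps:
m = 0
U(a) = -1/7 + 2*a**2 (U(a) = (a**2 + a*a) + 1/(0 - 7) = (a**2 + a**2) + 1/(-7) = 2*a**2 - 1/7 = -1/7 + 2*a**2)
U(-5) + 18*((-6 - 13) - 7) = (-1/7 + 2*(-5)**2) + 18*((-6 - 13) - 7) = (-1/7 + 2*25) + 18*(-19 - 7) = (-1/7 + 50) + 18*(-26) = 349/7 - 468 = -2927/7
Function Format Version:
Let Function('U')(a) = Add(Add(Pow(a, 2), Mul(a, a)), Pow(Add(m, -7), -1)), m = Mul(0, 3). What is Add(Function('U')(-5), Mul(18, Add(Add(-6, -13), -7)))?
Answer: Rational(-2927, 7) ≈ -418.14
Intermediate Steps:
m = 0
Function('U')(a) = Add(Rational(-1, 7), Mul(2, Pow(a, 2))) (Function('U')(a) = Add(Add(Pow(a, 2), Mul(a, a)), Pow(Add(0, -7), -1)) = Add(Add(Pow(a, 2), Pow(a, 2)), Pow(-7, -1)) = Add(Mul(2, Pow(a, 2)), Rational(-1, 7)) = Add(Rational(-1, 7), Mul(2, Pow(a, 2))))
Add(Function('U')(-5), Mul(18, Add(Add(-6, -13), -7))) = Add(Add(Rational(-1, 7), Mul(2, Pow(-5, 2))), Mul(18, Add(Add(-6, -13), -7))) = Add(Add(Rational(-1, 7), Mul(2, 25)), Mul(18, Add(-19, -7))) = Add(Add(Rational(-1, 7), 50), Mul(18, -26)) = Add(Rational(349, 7), -468) = Rational(-2927, 7)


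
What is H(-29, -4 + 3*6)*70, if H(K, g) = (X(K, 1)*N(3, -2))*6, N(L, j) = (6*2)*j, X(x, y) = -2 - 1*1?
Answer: 30240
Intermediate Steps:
X(x, y) = -3 (X(x, y) = -2 - 1 = -3)
N(L, j) = 12*j
H(K, g) = 432 (H(K, g) = -36*(-2)*6 = -3*(-24)*6 = 72*6 = 432)
H(-29, -4 + 3*6)*70 = 432*70 = 30240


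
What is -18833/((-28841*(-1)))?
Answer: -18833/28841 ≈ -0.65299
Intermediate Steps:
-18833/((-28841*(-1))) = -18833/28841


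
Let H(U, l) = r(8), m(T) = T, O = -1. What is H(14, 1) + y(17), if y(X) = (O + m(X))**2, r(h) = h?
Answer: 264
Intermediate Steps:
H(U, l) = 8
y(X) = (-1 + X)**2
H(14, 1) + y(17) = 8 + (-1 + 17)**2 = 8 + 16**2 = 8 + 256 = 264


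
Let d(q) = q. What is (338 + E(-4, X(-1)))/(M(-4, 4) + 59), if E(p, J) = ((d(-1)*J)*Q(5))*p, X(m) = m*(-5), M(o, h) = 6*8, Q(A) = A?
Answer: 438/107 ≈ 4.0935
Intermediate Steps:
M(o, h) = 48
X(m) = -5*m
E(p, J) = -5*J*p (E(p, J) = (-J*5)*p = (-5*J)*p = -5*J*p)
(338 + E(-4, X(-1)))/(M(-4, 4) + 59) = (338 - 5*(-5*(-1))*(-4))/(48 + 59) = (338 - 5*5*(-4))/107 = (338 + 100)*(1/107) = 438*(1/107) = 438/107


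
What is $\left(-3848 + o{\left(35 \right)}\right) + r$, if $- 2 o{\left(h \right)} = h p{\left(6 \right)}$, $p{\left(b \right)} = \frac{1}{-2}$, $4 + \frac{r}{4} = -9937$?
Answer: $- \frac{174413}{4} \approx -43603.0$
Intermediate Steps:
$r = -39764$ ($r = -16 + 4 \left(-9937\right) = -16 - 39748 = -39764$)
$p{\left(b \right)} = - \frac{1}{2}$
$o{\left(h \right)} = \frac{h}{4}$ ($o{\left(h \right)} = - \frac{h \left(- \frac{1}{2}\right)}{2} = - \frac{\left(- \frac{1}{2}\right) h}{2} = \frac{h}{4}$)
$\left(-3848 + o{\left(35 \right)}\right) + r = \left(-3848 + \frac{1}{4} \cdot 35\right) - 39764 = \left(-3848 + \frac{35}{4}\right) - 39764 = - \frac{15357}{4} - 39764 = - \frac{174413}{4}$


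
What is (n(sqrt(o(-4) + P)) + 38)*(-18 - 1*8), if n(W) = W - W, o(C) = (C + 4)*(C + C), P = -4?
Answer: -988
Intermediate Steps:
o(C) = 2*C*(4 + C) (o(C) = (4 + C)*(2*C) = 2*C*(4 + C))
n(W) = 0
(n(sqrt(o(-4) + P)) + 38)*(-18 - 1*8) = (0 + 38)*(-18 - 1*8) = 38*(-18 - 8) = 38*(-26) = -988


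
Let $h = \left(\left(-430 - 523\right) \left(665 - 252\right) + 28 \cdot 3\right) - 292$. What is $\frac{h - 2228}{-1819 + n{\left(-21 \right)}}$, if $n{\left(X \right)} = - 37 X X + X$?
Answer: $\frac{396025}{18157} \approx 21.811$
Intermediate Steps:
$n{\left(X \right)} = X - 37 X^{2}$ ($n{\left(X \right)} = - 37 X^{2} + X = X - 37 X^{2}$)
$h = -393797$ ($h = \left(\left(-953\right) 413 + 84\right) - 292 = \left(-393589 + 84\right) - 292 = -393505 - 292 = -393797$)
$\frac{h - 2228}{-1819 + n{\left(-21 \right)}} = \frac{-393797 - 2228}{-1819 - 21 \left(1 - -777\right)} = - \frac{396025}{-1819 - 21 \left(1 + 777\right)} = - \frac{396025}{-1819 - 16338} = - \frac{396025}{-18157} = \left(-396025\right) \left(- \frac{1}{18157}\right) = \frac{396025}{18157}$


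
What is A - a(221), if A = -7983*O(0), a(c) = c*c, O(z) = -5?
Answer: -8926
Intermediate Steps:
a(c) = c²
A = 39915 (A = -7983*(-5) = 39915)
A - a(221) = 39915 - 1*221² = 39915 - 1*48841 = 39915 - 48841 = -8926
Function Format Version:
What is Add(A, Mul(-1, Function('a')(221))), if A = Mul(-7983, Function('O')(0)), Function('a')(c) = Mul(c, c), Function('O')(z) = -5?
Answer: -8926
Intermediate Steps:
Function('a')(c) = Pow(c, 2)
A = 39915 (A = Mul(-7983, -5) = 39915)
Add(A, Mul(-1, Function('a')(221))) = Add(39915, Mul(-1, Pow(221, 2))) = Add(39915, Mul(-1, 48841)) = Add(39915, -48841) = -8926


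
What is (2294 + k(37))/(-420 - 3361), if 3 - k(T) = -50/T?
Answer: -85039/139897 ≈ -0.60787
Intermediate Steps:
k(T) = 3 + 50/T (k(T) = 3 - (-50)/T = 3 + 50/T)
(2294 + k(37))/(-420 - 3361) = (2294 + (3 + 50/37))/(-420 - 3361) = (2294 + (3 + 50*(1/37)))/(-3781) = (2294 + (3 + 50/37))*(-1/3781) = (2294 + 161/37)*(-1/3781) = (85039/37)*(-1/3781) = -85039/139897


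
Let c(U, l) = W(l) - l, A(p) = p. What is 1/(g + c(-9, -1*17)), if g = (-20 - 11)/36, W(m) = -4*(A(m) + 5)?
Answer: 36/2309 ≈ 0.015591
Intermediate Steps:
W(m) = -20 - 4*m (W(m) = -4*(m + 5) = -4*(5 + m) = -20 - 4*m)
c(U, l) = -20 - 5*l (c(U, l) = (-20 - 4*l) - l = -20 - 5*l)
g = -31/36 (g = (1/36)*(-31) = -31/36 ≈ -0.86111)
1/(g + c(-9, -1*17)) = 1/(-31/36 + (-20 - (-5)*17)) = 1/(-31/36 + (-20 - 5*(-17))) = 1/(-31/36 + (-20 + 85)) = 1/(-31/36 + 65) = 1/(2309/36) = 36/2309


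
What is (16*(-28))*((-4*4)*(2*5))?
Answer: 71680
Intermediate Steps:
(16*(-28))*((-4*4)*(2*5)) = -(-7168)*10 = -448*(-160) = 71680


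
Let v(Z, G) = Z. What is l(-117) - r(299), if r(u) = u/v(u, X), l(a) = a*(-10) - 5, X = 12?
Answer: 1164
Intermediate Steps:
l(a) = -5 - 10*a (l(a) = -10*a - 5 = -5 - 10*a)
r(u) = 1 (r(u) = u/u = 1)
l(-117) - r(299) = (-5 - 10*(-117)) - 1*1 = (-5 + 1170) - 1 = 1165 - 1 = 1164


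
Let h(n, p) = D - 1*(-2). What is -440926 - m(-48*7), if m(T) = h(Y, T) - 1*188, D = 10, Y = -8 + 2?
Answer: -440750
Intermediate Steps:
Y = -6
h(n, p) = 12 (h(n, p) = 10 - 1*(-2) = 10 + 2 = 12)
m(T) = -176 (m(T) = 12 - 1*188 = 12 - 188 = -176)
-440926 - m(-48*7) = -440926 - 1*(-176) = -440926 + 176 = -440750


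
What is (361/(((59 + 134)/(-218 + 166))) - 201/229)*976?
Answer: -4233479056/44197 ≈ -95787.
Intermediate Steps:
(361/(((59 + 134)/(-218 + 166))) - 201/229)*976 = (361/((193/(-52))) - 201*1/229)*976 = (361/((193*(-1/52))) - 201/229)*976 = (361/(-193/52) - 201/229)*976 = (361*(-52/193) - 201/229)*976 = (-18772/193 - 201/229)*976 = -4337581/44197*976 = -4233479056/44197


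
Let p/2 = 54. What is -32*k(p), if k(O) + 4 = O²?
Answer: -373120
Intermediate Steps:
p = 108 (p = 2*54 = 108)
k(O) = -4 + O²
-32*k(p) = -32*(-4 + 108²) = -32*(-4 + 11664) = -32*11660 = -373120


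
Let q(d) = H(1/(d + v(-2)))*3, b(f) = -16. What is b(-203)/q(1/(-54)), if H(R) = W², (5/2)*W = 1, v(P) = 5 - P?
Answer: -100/3 ≈ -33.333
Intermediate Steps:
W = ⅖ (W = (⅖)*1 = ⅖ ≈ 0.40000)
H(R) = 4/25 (H(R) = (⅖)² = 4/25)
q(d) = 12/25 (q(d) = (4/25)*3 = 12/25)
b(-203)/q(1/(-54)) = -16/12/25 = -16*25/12 = -100/3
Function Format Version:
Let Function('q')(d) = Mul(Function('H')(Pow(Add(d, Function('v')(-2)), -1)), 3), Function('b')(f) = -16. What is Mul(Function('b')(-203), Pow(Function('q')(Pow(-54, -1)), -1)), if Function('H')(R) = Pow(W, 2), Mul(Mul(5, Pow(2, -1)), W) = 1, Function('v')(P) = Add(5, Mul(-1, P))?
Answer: Rational(-100, 3) ≈ -33.333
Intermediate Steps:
W = Rational(2, 5) (W = Mul(Rational(2, 5), 1) = Rational(2, 5) ≈ 0.40000)
Function('H')(R) = Rational(4, 25) (Function('H')(R) = Pow(Rational(2, 5), 2) = Rational(4, 25))
Function('q')(d) = Rational(12, 25) (Function('q')(d) = Mul(Rational(4, 25), 3) = Rational(12, 25))
Mul(Function('b')(-203), Pow(Function('q')(Pow(-54, -1)), -1)) = Mul(-16, Pow(Rational(12, 25), -1)) = Mul(-16, Rational(25, 12)) = Rational(-100, 3)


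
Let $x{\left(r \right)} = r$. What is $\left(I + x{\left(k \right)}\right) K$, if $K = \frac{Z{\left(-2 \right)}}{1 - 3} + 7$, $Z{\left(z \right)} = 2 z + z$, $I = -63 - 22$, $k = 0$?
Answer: $-850$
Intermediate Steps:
$I = -85$ ($I = -63 - 22 = -85$)
$Z{\left(z \right)} = 3 z$
$K = 10$ ($K = \frac{3 \left(-2\right)}{1 - 3} + 7 = \frac{1}{-2} \left(-6\right) + 7 = \left(- \frac{1}{2}\right) \left(-6\right) + 7 = 3 + 7 = 10$)
$\left(I + x{\left(k \right)}\right) K = \left(-85 + 0\right) 10 = \left(-85\right) 10 = -850$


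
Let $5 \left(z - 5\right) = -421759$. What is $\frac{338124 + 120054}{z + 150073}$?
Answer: $\frac{2290890}{328631} \approx 6.971$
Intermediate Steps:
$z = - \frac{421734}{5}$ ($z = 5 + \frac{1}{5} \left(-421759\right) = 5 - \frac{421759}{5} = - \frac{421734}{5} \approx -84347.0$)
$\frac{338124 + 120054}{z + 150073} = \frac{338124 + 120054}{- \frac{421734}{5} + 150073} = \frac{458178}{\frac{328631}{5}} = 458178 \cdot \frac{5}{328631} = \frac{2290890}{328631}$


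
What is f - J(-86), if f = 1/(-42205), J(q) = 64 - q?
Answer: -6330751/42205 ≈ -150.00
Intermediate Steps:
f = -1/42205 ≈ -2.3694e-5
f - J(-86) = -1/42205 - (64 - 1*(-86)) = -1/42205 - (64 + 86) = -1/42205 - 1*150 = -1/42205 - 150 = -6330751/42205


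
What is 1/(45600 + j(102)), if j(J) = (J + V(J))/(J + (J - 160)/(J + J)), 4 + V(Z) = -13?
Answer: 2075/94621734 ≈ 2.1929e-5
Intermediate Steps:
V(Z) = -17 (V(Z) = -4 - 13 = -17)
j(J) = (-17 + J)/(J + (-160 + J)/(2*J)) (j(J) = (J - 17)/(J + (J - 160)/(J + J)) = (-17 + J)/(J + (-160 + J)/((2*J))) = (-17 + J)/(J + (-160 + J)*(1/(2*J))) = (-17 + J)/(J + (-160 + J)/(2*J)))
1/(45600 + j(102)) = 1/(45600 + 2*102*(-17 + 102)/(-160 + 102 + 2*102²)) = 1/(45600 + 2*102*85/(-160 + 102 + 2*10404)) = 1/(45600 + 2*102*85/(-160 + 102 + 20808)) = 1/(45600 + 2*102*85/20750) = 1/(45600 + 2*102*(1/20750)*85) = 1/(45600 + 1734/2075) = 1/(94621734/2075) = 2075/94621734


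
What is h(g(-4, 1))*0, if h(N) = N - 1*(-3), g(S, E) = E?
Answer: 0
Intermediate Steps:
h(N) = 3 + N (h(N) = N + 3 = 3 + N)
h(g(-4, 1))*0 = (3 + 1)*0 = 4*0 = 0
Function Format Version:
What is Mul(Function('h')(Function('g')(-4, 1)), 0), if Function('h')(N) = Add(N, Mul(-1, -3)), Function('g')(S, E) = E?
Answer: 0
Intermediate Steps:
Function('h')(N) = Add(3, N) (Function('h')(N) = Add(N, 3) = Add(3, N))
Mul(Function('h')(Function('g')(-4, 1)), 0) = Mul(Add(3, 1), 0) = Mul(4, 0) = 0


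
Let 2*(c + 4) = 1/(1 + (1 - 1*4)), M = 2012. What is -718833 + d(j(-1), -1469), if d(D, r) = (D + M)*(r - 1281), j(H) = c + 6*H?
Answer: -12447291/2 ≈ -6.2236e+6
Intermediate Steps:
c = -17/4 (c = -4 + 1/(2*(1 + (1 - 1*4))) = -4 + 1/(2*(1 + (1 - 4))) = -4 + 1/(2*(1 - 3)) = -4 + (1/2)/(-2) = -4 + (1/2)*(-1/2) = -4 - 1/4 = -17/4 ≈ -4.2500)
j(H) = -17/4 + 6*H
d(D, r) = (-1281 + r)*(2012 + D) (d(D, r) = (D + 2012)*(r - 1281) = (2012 + D)*(-1281 + r) = (-1281 + r)*(2012 + D))
-718833 + d(j(-1), -1469) = -718833 + (-2577372 - 1281*(-17/4 + 6*(-1)) + 2012*(-1469) + (-17/4 + 6*(-1))*(-1469)) = -718833 + (-2577372 - 1281*(-17/4 - 6) - 2955628 + (-17/4 - 6)*(-1469)) = -718833 + (-2577372 - 1281*(-41/4) - 2955628 - 41/4*(-1469)) = -718833 + (-2577372 + 52521/4 - 2955628 + 60229/4) = -718833 - 11009625/2 = -12447291/2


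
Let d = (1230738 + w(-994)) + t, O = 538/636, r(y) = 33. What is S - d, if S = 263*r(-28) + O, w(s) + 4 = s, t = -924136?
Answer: -94421881/318 ≈ -2.9692e+5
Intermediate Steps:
w(s) = -4 + s
O = 269/318 (O = 538*(1/636) = 269/318 ≈ 0.84591)
d = 305604 (d = (1230738 + (-4 - 994)) - 924136 = (1230738 - 998) - 924136 = 1229740 - 924136 = 305604)
S = 2760191/318 (S = 263*33 + 269/318 = 8679 + 269/318 = 2760191/318 ≈ 8679.8)
S - d = 2760191/318 - 1*305604 = 2760191/318 - 305604 = -94421881/318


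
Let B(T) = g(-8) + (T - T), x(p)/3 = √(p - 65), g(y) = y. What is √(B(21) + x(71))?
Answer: √(-8 + 3*√6) ≈ 0.80717*I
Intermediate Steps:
x(p) = 3*√(-65 + p) (x(p) = 3*√(p - 65) = 3*√(-65 + p))
B(T) = -8 (B(T) = -8 + (T - T) = -8 + 0 = -8)
√(B(21) + x(71)) = √(-8 + 3*√(-65 + 71)) = √(-8 + 3*√6)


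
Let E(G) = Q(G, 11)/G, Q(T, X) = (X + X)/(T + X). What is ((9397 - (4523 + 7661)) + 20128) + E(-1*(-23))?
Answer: 6780342/391 ≈ 17341.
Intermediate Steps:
Q(T, X) = 2*X/(T + X) (Q(T, X) = (2*X)/(T + X) = 2*X/(T + X))
E(G) = 22/(G*(11 + G)) (E(G) = (2*11/(G + 11))/G = (2*11/(11 + G))/G = (22/(11 + G))/G = 22/(G*(11 + G)))
((9397 - (4523 + 7661)) + 20128) + E(-1*(-23)) = ((9397 - (4523 + 7661)) + 20128) + 22/(((-1*(-23)))*(11 - 1*(-23))) = ((9397 - 1*12184) + 20128) + 22/(23*(11 + 23)) = ((9397 - 12184) + 20128) + 22*(1/23)/34 = (-2787 + 20128) + 22*(1/23)*(1/34) = 17341 + 11/391 = 6780342/391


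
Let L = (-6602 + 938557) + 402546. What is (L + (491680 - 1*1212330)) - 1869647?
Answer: -1255796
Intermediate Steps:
L = 1334501 (L = 931955 + 402546 = 1334501)
(L + (491680 - 1*1212330)) - 1869647 = (1334501 + (491680 - 1*1212330)) - 1869647 = (1334501 + (491680 - 1212330)) - 1869647 = (1334501 - 720650) - 1869647 = 613851 - 1869647 = -1255796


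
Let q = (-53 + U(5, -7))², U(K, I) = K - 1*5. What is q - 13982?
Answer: -11173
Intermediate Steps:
U(K, I) = -5 + K (U(K, I) = K - 5 = -5 + K)
q = 2809 (q = (-53 + (-5 + 5))² = (-53 + 0)² = (-53)² = 2809)
q - 13982 = 2809 - 13982 = -11173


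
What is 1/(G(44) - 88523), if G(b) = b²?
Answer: -1/86587 ≈ -1.1549e-5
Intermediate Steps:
1/(G(44) - 88523) = 1/(44² - 88523) = 1/(1936 - 88523) = 1/(-86587) = -1/86587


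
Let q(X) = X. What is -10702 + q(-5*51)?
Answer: -10957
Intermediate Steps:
-10702 + q(-5*51) = -10702 - 5*51 = -10702 - 255 = -10957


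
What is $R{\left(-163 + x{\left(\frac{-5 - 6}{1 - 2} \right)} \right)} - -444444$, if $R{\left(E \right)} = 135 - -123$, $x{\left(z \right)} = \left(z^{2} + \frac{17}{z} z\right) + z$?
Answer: $444702$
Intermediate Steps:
$x{\left(z \right)} = 17 + z + z^{2}$ ($x{\left(z \right)} = \left(z^{2} + 17\right) + z = \left(17 + z^{2}\right) + z = 17 + z + z^{2}$)
$R{\left(E \right)} = 258$ ($R{\left(E \right)} = 135 + 123 = 258$)
$R{\left(-163 + x{\left(\frac{-5 - 6}{1 - 2} \right)} \right)} - -444444 = 258 - -444444 = 258 + 444444 = 444702$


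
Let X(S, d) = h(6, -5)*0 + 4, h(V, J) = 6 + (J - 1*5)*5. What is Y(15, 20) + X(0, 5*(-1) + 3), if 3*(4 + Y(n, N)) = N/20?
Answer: 1/3 ≈ 0.33333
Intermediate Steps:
Y(n, N) = -4 + N/60 (Y(n, N) = -4 + (N/20)/3 = -4 + N/60)
h(V, J) = -19 + 5*J (h(V, J) = 6 + (J - 5)*5 = 6 + (-5 + J)*5 = 6 + (-25 + 5*J) = -19 + 5*J)
X(S, d) = 4 (X(S, d) = (-19 + 5*(-5))*0 + 4 = (-19 - 25)*0 + 4 = -44*0 + 4 = 0 + 4 = 4)
Y(15, 20) + X(0, 5*(-1) + 3) = (-4 + (1/60)*20) + 4 = (-4 + 1/3) + 4 = -11/3 + 4 = 1/3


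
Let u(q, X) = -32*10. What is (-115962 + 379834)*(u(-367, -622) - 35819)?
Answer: -9536070208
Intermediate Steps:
u(q, X) = -320
(-115962 + 379834)*(u(-367, -622) - 35819) = (-115962 + 379834)*(-320 - 35819) = 263872*(-36139) = -9536070208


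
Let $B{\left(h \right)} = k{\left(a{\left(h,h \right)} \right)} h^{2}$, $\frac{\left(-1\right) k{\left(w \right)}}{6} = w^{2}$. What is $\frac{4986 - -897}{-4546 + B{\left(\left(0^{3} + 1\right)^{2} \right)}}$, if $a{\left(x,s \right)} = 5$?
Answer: $- \frac{5883}{4696} \approx -1.2528$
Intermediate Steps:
$k{\left(w \right)} = - 6 w^{2}$
$B{\left(h \right)} = - 150 h^{2}$ ($B{\left(h \right)} = - 6 \cdot 5^{2} h^{2} = \left(-6\right) 25 h^{2} = - 150 h^{2}$)
$\frac{4986 - -897}{-4546 + B{\left(\left(0^{3} + 1\right)^{2} \right)}} = \frac{4986 - -897}{-4546 - 150 \left(\left(0^{3} + 1\right)^{2}\right)^{2}} = \frac{4986 + \left(-1217 + 2114\right)}{-4546 - 150 \left(\left(0 + 1\right)^{2}\right)^{2}} = \frac{4986 + 897}{-4546 - 150 \left(1^{2}\right)^{2}} = \frac{5883}{-4546 - 150 \cdot 1^{2}} = \frac{5883}{-4546 - 150} = \frac{5883}{-4696} = 5883 \left(- \frac{1}{4696}\right) = - \frac{5883}{4696}$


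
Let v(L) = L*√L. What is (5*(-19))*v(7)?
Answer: -665*√7 ≈ -1759.4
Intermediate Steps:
v(L) = L^(3/2)
(5*(-19))*v(7) = (5*(-19))*7^(3/2) = -665*√7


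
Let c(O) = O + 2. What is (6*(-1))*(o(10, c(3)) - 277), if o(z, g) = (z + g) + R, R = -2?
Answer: 1584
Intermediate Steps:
c(O) = 2 + O
o(z, g) = -2 + g + z (o(z, g) = (z + g) - 2 = (g + z) - 2 = -2 + g + z)
(6*(-1))*(o(10, c(3)) - 277) = (6*(-1))*((-2 + (2 + 3) + 10) - 277) = -6*((-2 + 5 + 10) - 277) = -6*(13 - 277) = -6*(-264) = 1584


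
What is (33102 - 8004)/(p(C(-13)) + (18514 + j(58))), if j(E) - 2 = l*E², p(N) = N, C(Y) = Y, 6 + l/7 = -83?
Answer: -8366/692423 ≈ -0.012082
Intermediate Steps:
l = -623 (l = -42 + 7*(-83) = -42 - 581 = -623)
j(E) = 2 - 623*E²
(33102 - 8004)/(p(C(-13)) + (18514 + j(58))) = (33102 - 8004)/(-13 + (18514 + (2 - 623*58²))) = 25098/(-13 + (18514 + (2 - 623*3364))) = 25098/(-13 + (18514 + (2 - 2095772))) = 25098/(-13 + (18514 - 2095770)) = 25098/(-13 - 2077256) = 25098/(-2077269) = 25098*(-1/2077269) = -8366/692423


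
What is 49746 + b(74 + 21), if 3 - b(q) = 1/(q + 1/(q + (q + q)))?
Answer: 1347003639/27076 ≈ 49749.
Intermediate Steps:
b(q) = 3 - 1/(q + 1/(3*q)) (b(q) = 3 - 1/(q + 1/(q + (q + q))) = 3 - 1/(q + 1/(q + 2*q)) = 3 - 1/(q + 1/(3*q)))
49746 + b(74 + 21) = 49746 + 3*(1 - (74 + 21) + 3*(74 + 21)²)/(1 + 3*(74 + 21)²) = 49746 + 3*(1 - 1*95 + 3*95²)/(1 + 3*95²) = 49746 + 3*(1 - 95 + 3*9025)/(1 + 3*9025) = 49746 + 3*(1 - 95 + 27075)/(1 + 27075) = 49746 + 3*26981/27076 = 49746 + 3*(1/27076)*26981 = 49746 + 80943/27076 = 1347003639/27076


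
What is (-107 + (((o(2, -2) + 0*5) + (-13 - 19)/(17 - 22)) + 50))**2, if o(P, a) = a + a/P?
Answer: 71824/25 ≈ 2873.0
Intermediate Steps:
(-107 + (((o(2, -2) + 0*5) + (-13 - 19)/(17 - 22)) + 50))**2 = (-107 + ((((-2 - 2/2) + 0*5) + (-13 - 19)/(17 - 22)) + 50))**2 = (-107 + ((((-2 - 2*1/2) + 0) - 32/(-5)) + 50))**2 = (-107 + ((((-2 - 1) + 0) - 32*(-1/5)) + 50))**2 = (-107 + (((-3 + 0) + 32/5) + 50))**2 = (-107 + ((-3 + 32/5) + 50))**2 = (-107 + (17/5 + 50))**2 = (-107 + 267/5)**2 = (-268/5)**2 = 71824/25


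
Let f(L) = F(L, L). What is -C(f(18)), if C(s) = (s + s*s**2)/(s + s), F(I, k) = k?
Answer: -325/2 ≈ -162.50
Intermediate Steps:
f(L) = L
C(s) = (s + s**3)/(2*s) (C(s) = (s + s**3)/((2*s)) = (s + s**3)*(1/(2*s)) = (s + s**3)/(2*s))
-C(f(18)) = -(1/2 + (1/2)*18**2) = -(1/2 + (1/2)*324) = -(1/2 + 162) = -1*325/2 = -325/2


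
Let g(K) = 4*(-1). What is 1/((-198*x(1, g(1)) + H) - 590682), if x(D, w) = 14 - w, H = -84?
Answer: -1/594330 ≈ -1.6826e-6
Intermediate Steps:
g(K) = -4
1/((-198*x(1, g(1)) + H) - 590682) = 1/((-198*(14 - 1*(-4)) - 84) - 590682) = 1/((-198*(14 + 4) - 84) - 590682) = 1/((-198*18 - 84) - 590682) = 1/((-3564 - 84) - 590682) = 1/(-3648 - 590682) = 1/(-594330) = -1/594330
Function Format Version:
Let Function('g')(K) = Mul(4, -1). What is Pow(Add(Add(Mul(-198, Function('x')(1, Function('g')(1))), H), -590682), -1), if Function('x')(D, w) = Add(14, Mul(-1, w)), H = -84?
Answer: Rational(-1, 594330) ≈ -1.6826e-6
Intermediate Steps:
Function('g')(K) = -4
Pow(Add(Add(Mul(-198, Function('x')(1, Function('g')(1))), H), -590682), -1) = Pow(Add(Add(Mul(-198, Add(14, Mul(-1, -4))), -84), -590682), -1) = Pow(Add(Add(Mul(-198, Add(14, 4)), -84), -590682), -1) = Pow(Add(Add(Mul(-198, 18), -84), -590682), -1) = Pow(Add(Add(-3564, -84), -590682), -1) = Pow(Add(-3648, -590682), -1) = Pow(-594330, -1) = Rational(-1, 594330)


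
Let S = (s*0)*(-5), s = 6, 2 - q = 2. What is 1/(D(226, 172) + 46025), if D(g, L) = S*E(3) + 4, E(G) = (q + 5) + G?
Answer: 1/46029 ≈ 2.1725e-5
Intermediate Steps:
q = 0 (q = 2 - 1*2 = 2 - 2 = 0)
S = 0 (S = (6*0)*(-5) = 0*(-5) = 0)
E(G) = 5 + G (E(G) = (0 + 5) + G = 5 + G)
D(g, L) = 4 (D(g, L) = 0*(5 + 3) + 4 = 0*8 + 4 = 0 + 4 = 4)
1/(D(226, 172) + 46025) = 1/(4 + 46025) = 1/46029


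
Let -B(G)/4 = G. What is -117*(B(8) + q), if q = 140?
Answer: -12636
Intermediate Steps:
B(G) = -4*G
-117*(B(8) + q) = -117*(-4*8 + 140) = -117*(-32 + 140) = -117*108 = -12636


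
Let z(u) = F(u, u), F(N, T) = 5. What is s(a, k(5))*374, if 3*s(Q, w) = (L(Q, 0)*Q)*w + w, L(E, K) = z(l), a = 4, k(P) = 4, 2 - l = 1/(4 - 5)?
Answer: 10472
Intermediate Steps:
l = 3 (l = 2 - 1/(4 - 5) = 2 - 1/(-1) = 2 - 1*(-1) = 2 + 1 = 3)
z(u) = 5
L(E, K) = 5
s(Q, w) = w/3 + 5*Q*w/3 (s(Q, w) = ((5*Q)*w + w)/3 = (5*Q*w + w)/3 = (w + 5*Q*w)/3 = w/3 + 5*Q*w/3)
s(a, k(5))*374 = ((⅓)*4*(1 + 5*4))*374 = ((⅓)*4*(1 + 20))*374 = ((⅓)*4*21)*374 = 28*374 = 10472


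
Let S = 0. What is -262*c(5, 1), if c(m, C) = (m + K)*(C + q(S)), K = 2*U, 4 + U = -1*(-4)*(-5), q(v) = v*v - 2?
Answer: -11266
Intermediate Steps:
q(v) = -2 + v² (q(v) = v² - 2 = -2 + v²)
U = -24 (U = -4 - 1*(-4)*(-5) = -4 + 4*(-5) = -4 - 20 = -24)
K = -48 (K = 2*(-24) = -48)
c(m, C) = (-48 + m)*(-2 + C) (c(m, C) = (m - 48)*(C + (-2 + 0²)) = (-48 + m)*(C + (-2 + 0)) = (-48 + m)*(C - 2) = (-48 + m)*(-2 + C))
-262*c(5, 1) = -262*(96 - 48*1 - 2*5 + 1*5) = -262*(96 - 48 - 10 + 5) = -262*43 = -11266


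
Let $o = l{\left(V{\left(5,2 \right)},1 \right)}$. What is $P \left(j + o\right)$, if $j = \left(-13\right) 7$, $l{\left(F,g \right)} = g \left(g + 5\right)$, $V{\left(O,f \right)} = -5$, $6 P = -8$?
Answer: $\frac{340}{3} \approx 113.33$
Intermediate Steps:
$P = - \frac{4}{3}$ ($P = \frac{1}{6} \left(-8\right) = - \frac{4}{3} \approx -1.3333$)
$l{\left(F,g \right)} = g \left(5 + g\right)$
$o = 6$ ($o = 1 \left(5 + 1\right) = 1 \cdot 6 = 6$)
$j = -91$
$P \left(j + o\right) = - \frac{4 \left(-91 + 6\right)}{3} = \left(- \frac{4}{3}\right) \left(-85\right) = \frac{340}{3}$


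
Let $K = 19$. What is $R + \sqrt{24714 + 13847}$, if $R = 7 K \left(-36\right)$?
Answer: $-4788 + \sqrt{38561} \approx -4591.6$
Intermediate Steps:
$R = -4788$ ($R = 7 \cdot 19 \left(-36\right) = 133 \left(-36\right) = -4788$)
$R + \sqrt{24714 + 13847} = -4788 + \sqrt{24714 + 13847} = -4788 + \sqrt{38561}$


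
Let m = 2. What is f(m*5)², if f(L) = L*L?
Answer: 10000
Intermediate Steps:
f(L) = L²
f(m*5)² = ((2*5)²)² = (10²)² = 100² = 10000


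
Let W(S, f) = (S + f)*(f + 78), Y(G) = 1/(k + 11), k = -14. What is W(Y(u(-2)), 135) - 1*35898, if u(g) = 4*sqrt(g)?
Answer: -7214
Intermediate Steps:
Y(G) = -1/3 (Y(G) = 1/(-14 + 11) = 1/(-3) = -1/3)
W(S, f) = (78 + f)*(S + f) (W(S, f) = (S + f)*(78 + f) = (78 + f)*(S + f))
W(Y(u(-2)), 135) - 1*35898 = (135**2 + 78*(-1/3) + 78*135 - 1/3*135) - 1*35898 = (18225 - 26 + 10530 - 45) - 35898 = 28684 - 35898 = -7214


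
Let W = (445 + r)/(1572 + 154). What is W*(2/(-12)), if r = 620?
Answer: -355/3452 ≈ -0.10284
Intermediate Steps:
W = 1065/1726 (W = (445 + 620)/(1572 + 154) = 1065/1726 ≈ 0.61703)
W*(2/(-12)) = 1065*(2/(-12))/1726 = 1065*(2*(-1/12))/1726 = (1065/1726)*(-⅙) = -355/3452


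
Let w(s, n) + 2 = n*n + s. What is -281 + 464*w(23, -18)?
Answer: 159799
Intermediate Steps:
w(s, n) = -2 + s + n² (w(s, n) = -2 + (n*n + s) = -2 + (n² + s) = -2 + (s + n²) = -2 + s + n²)
-281 + 464*w(23, -18) = -281 + 464*(-2 + 23 + (-18)²) = -281 + 464*(-2 + 23 + 324) = -281 + 464*345 = -281 + 160080 = 159799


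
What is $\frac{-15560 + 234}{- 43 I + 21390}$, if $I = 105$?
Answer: $- \frac{15326}{16875} \approx -0.90821$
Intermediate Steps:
$\frac{-15560 + 234}{- 43 I + 21390} = \frac{-15560 + 234}{\left(-43\right) 105 + 21390} = - \frac{15326}{-4515 + 21390} = - \frac{15326}{16875}$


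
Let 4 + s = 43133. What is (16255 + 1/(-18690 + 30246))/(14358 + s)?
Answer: 187842781/664319772 ≈ 0.28276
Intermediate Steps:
s = 43129 (s = -4 + 43133 = 43129)
(16255 + 1/(-18690 + 30246))/(14358 + s) = (16255 + 1/(-18690 + 30246))/(14358 + 43129) = (16255 + 1/11556)/57487 = (16255 + 1/11556)*(1/57487) = (187842781/11556)*(1/57487) = 187842781/664319772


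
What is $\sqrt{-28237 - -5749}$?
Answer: $2 i \sqrt{5622} \approx 149.96 i$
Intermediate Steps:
$\sqrt{-28237 - -5749} = \sqrt{-28237 + \left(-6485 + 12234\right)} = \sqrt{-28237 + 5749} = \sqrt{-22488} = 2 i \sqrt{5622}$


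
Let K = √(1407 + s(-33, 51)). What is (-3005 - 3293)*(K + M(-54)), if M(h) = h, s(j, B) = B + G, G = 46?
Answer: 340092 - 25192*√94 ≈ 95847.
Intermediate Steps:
s(j, B) = 46 + B (s(j, B) = B + 46 = 46 + B)
K = 4*√94 (K = √(1407 + (46 + 51)) = √(1407 + 97) = √1504 = 4*√94 ≈ 38.781)
(-3005 - 3293)*(K + M(-54)) = (-3005 - 3293)*(4*√94 - 54) = -6298*(-54 + 4*√94) = 340092 - 25192*√94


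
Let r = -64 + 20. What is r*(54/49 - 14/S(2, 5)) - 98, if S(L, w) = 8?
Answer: -3405/49 ≈ -69.490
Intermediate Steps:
r = -44
r*(54/49 - 14/S(2, 5)) - 98 = -44*(54/49 - 14/8) - 98 = -44*(54*(1/49) - 14*1/8) - 98 = -44*(54/49 - 7/4) - 98 = -44*(-127/196) - 98 = 1397/49 - 98 = -3405/49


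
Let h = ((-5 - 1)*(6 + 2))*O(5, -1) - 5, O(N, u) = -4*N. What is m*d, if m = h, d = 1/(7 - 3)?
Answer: 955/4 ≈ 238.75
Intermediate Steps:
d = ¼ (d = 1/4 = ¼ ≈ 0.25000)
h = 955 (h = ((-5 - 1)*(6 + 2))*(-4*5) - 5 = -6*8*(-20) - 5 = -48*(-20) - 5 = 960 - 5 = 955)
m = 955
m*d = 955*(¼) = 955/4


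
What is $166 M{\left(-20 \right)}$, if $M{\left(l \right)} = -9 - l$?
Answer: $1826$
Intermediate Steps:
$166 M{\left(-20 \right)} = 166 \left(-9 - -20\right) = 166 \left(-9 + 20\right) = 166 \cdot 11 = 1826$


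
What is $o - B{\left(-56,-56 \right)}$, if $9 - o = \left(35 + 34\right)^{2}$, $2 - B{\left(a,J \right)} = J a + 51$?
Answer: $-1567$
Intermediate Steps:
$B{\left(a,J \right)} = -49 - J a$ ($B{\left(a,J \right)} = 2 - \left(J a + 51\right) = 2 - \left(51 + J a\right) = -49 - J a$)
$o = -4752$ ($o = 9 - \left(35 + 34\right)^{2} = 9 - 69^{2} = 9 - 4761 = -4752$)
$o - B{\left(-56,-56 \right)} = -4752 - \left(-49 - \left(-56\right) \left(-56\right)\right) = -4752 - \left(-49 - 3136\right) = -4752 - -3185 = -4752 + 3185 = -1567$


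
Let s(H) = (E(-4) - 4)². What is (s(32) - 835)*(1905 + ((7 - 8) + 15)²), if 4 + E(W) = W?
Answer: -1451791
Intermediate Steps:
E(W) = -4 + W
s(H) = 144 (s(H) = ((-4 - 4) - 4)² = (-8 - 4)² = (-12)² = 144)
(s(32) - 835)*(1905 + ((7 - 8) + 15)²) = (144 - 835)*(1905 + ((7 - 8) + 15)²) = -691*(1905 + (-1 + 15)²) = -691*(1905 + 14²) = -691*(1905 + 196) = -691*2101 = -1451791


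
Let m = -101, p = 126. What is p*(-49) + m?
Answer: -6275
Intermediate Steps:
p*(-49) + m = 126*(-49) - 101 = -6174 - 101 = -6275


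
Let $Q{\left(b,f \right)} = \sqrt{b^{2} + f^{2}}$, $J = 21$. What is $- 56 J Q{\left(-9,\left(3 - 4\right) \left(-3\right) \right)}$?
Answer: $- 3528 \sqrt{10} \approx -11157.0$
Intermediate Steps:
$- 56 J Q{\left(-9,\left(3 - 4\right) \left(-3\right) \right)} = \left(-56\right) 21 \sqrt{\left(-9\right)^{2} + \left(\left(3 - 4\right) \left(-3\right)\right)^{2}} = - 1176 \sqrt{81 + \left(\left(-1\right) \left(-3\right)\right)^{2}} = - 1176 \sqrt{81 + 3^{2}} = - 1176 \sqrt{81 + 9} = - 1176 \sqrt{90} = - 1176 \cdot 3 \sqrt{10} = - 3528 \sqrt{10}$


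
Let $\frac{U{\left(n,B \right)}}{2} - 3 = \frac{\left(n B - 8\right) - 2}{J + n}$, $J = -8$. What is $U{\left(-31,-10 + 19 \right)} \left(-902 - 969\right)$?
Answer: $- \frac{1519252}{39} \approx -38955.0$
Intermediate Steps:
$U{\left(n,B \right)} = 6 + \frac{2 \left(-10 + B n\right)}{-8 + n}$ ($U{\left(n,B \right)} = 6 + 2 \frac{\left(n B - 8\right) - 2}{-8 + n} = 6 + 2 \frac{\left(B n - 8\right) - 2}{-8 + n} = 6 + 2 \frac{\left(-8 + B n\right) - 2}{-8 + n} = 6 + 2 \frac{-10 + B n}{-8 + n} = 6 + \frac{2 \left(-10 + B n\right)}{-8 + n}$)
$U{\left(-31,-10 + 19 \right)} \left(-902 - 969\right) = \frac{2 \left(-34 + 3 \left(-31\right) + \left(-10 + 19\right) \left(-31\right)\right)}{-8 - 31} \left(-902 - 969\right) = \frac{2 \left(-34 - 93 + 9 \left(-31\right)\right)}{-39} \left(-1871\right) = 2 \left(- \frac{1}{39}\right) \left(-34 - 93 - 279\right) \left(-1871\right) = 2 \left(- \frac{1}{39}\right) \left(-406\right) \left(-1871\right) = \frac{812}{39} \left(-1871\right) = - \frac{1519252}{39}$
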